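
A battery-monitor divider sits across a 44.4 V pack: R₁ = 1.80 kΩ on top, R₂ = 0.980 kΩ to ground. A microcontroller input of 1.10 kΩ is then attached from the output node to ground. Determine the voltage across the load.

V_out ≈ 9.93 V

The load sits in parallel with R₂: R₂‖R_L = (980 × 1100) / (980 + 1100) = 518.3 Ω.
V_out = 44.4 × 518.3 / (1800 + 518.3) = 44.4 × 518.3/2318 = 9.93 V.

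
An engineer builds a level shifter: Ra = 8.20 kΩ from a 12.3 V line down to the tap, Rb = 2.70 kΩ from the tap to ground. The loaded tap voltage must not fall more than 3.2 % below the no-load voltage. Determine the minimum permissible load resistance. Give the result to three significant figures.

R_L(min) ≈ 61.4 kΩ

Output resistance R_th = Ra‖Rb = (8.20 × 2.70)/10.90 = 2.031 kΩ.
The fractional drop is R_th/(R_th + R_L); requiring this ≤ 0.0320 gives R_L ≥ R_th(1/0.0320 − 1) = 2.031 × 30.25 = 61.4 kΩ.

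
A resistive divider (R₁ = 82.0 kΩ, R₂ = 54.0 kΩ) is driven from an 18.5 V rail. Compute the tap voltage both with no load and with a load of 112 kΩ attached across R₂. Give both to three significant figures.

Unloaded: 7.35 V; loaded: 5.69 V

Open-circuit: V = 18.5 × 54.0/(82.0 + 54.0) = 7.35 V.
With the load, R₂ becomes R₂‖R_L = 36.43 kΩ, so V = 18.5 × 36.43/118.4 = 5.69 V.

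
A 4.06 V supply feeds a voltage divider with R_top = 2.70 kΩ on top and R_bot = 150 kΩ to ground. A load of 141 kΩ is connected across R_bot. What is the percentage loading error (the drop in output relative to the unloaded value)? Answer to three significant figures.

The divider's output (Thévenin) resistance is R_top‖R_bot = 2.652 kΩ.
Fractional drop under load = R_th/(R_th + R_L) = 2.652 / (2.652 + 141) = 0.01846.
So the output falls by 1.85 %.

1.85 %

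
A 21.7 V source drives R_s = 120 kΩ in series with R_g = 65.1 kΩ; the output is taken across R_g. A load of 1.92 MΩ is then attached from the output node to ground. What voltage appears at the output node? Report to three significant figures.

The load sits in parallel with R_g: R_g‖R_L = (65.1 × 1920) / (65.1 + 1920) = 62.97 kΩ.
V_out = 21.7 × 62.97 / (120 + 62.97) = 21.7 × 62.97/183.0 = 7.47 V.
(Unloaded it would have been 7.63 V.)

V_out ≈ 7.47 V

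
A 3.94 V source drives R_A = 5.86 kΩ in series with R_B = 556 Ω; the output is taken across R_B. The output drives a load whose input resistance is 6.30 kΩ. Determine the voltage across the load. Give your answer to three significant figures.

The load sits in parallel with R_B: R_B‖R_L = (556 × 6300) / (556 + 6300) = 510.9 Ω.
V_out = 3.94 × 510.9 / (5860 + 510.9) = 3.94 × 510.9/6371 = 0.316 V.

V_out ≈ 0.316 V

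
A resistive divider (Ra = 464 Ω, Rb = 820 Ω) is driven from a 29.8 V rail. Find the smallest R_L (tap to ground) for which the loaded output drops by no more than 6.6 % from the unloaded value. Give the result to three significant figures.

R_L(min) ≈ 4.19 kΩ

Output resistance R_th = Ra‖Rb = (464 × 820)/1284 = 296.3 Ω.
The fractional drop is R_th/(R_th + R_L); requiring this ≤ 0.0660 gives R_L ≥ R_th(1/0.0660 − 1) = 296.3 × 14.15 = 4.19 kΩ.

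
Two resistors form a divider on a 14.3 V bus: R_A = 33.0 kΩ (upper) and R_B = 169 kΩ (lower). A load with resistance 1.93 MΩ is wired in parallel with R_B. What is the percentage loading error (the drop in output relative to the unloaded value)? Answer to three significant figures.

The divider's output (Thévenin) resistance is R_A‖R_B = 27.61 kΩ.
Fractional drop under load = R_th/(R_th + R_L) = 27.61 / (27.61 + 1930) = 0.01410.
So the output falls by 1.41 %.

1.41 %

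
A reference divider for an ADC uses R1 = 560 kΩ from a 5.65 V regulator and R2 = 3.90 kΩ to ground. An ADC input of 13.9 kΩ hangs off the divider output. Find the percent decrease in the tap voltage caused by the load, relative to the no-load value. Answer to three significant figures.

21.8 %

The divider's output (Thévenin) resistance is R1‖R2 = 3.873 kΩ.
Fractional drop under load = R_th/(R_th + R_L) = 3.873 / (3.873 + 13.9) = 0.2179.
So the output falls by 21.8 %.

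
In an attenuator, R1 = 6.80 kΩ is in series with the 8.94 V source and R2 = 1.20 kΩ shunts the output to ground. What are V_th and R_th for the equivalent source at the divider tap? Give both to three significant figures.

V_th is the open-circuit tap voltage: 8.94 × 1.20/(6.80 + 1.20) = 1.34 V.
With the supply zeroed, R1 and R2 appear in parallel from the tap: R_th = R1‖R2 = (6.80 × 1.20)/8.000 = 1.02 kΩ.

V_th = 1.34 V, R_th = 1.02 kΩ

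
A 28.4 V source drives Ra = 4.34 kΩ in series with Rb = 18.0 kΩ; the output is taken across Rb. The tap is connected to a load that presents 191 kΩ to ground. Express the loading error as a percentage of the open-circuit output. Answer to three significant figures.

1.80 %

The divider's output (Thévenin) resistance is Ra‖Rb = 3.497 kΩ.
Fractional drop under load = R_th/(R_th + R_L) = 3.497 / (3.497 + 191) = 0.01798.
So the output falls by 1.80 %.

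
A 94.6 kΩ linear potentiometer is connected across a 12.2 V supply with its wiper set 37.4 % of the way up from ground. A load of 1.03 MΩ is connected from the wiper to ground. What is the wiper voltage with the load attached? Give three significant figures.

V ≈ 4.47 V

The wiper splits the pot into (1−α)R = 59.22 kΩ above and αR = 35.38 kΩ below.
Lower section ‖ load = 34.21 kΩ.
V_wiper = 12.2 × 34.21/(59.22 + 34.21) = 4.47 V.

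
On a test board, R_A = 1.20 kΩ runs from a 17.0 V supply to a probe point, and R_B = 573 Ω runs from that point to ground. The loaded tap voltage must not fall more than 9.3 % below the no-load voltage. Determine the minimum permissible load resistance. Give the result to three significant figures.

R_L(min) ≈ 3.78 kΩ

Output resistance R_th = R_A‖R_B = (1200 × 573)/1773 = 387.8 Ω.
The fractional drop is R_th/(R_th + R_L); requiring this ≤ 0.0930 gives R_L ≥ R_th(1/0.0930 − 1) = 387.8 × 9.753 = 3.78 kΩ.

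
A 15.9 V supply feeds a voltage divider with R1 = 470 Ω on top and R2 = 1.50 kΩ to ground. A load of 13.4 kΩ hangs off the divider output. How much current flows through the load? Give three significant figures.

I_L ≈ 0.880 mA

R2‖R_L = 1349 Ω; V_out = 15.9 × 1349/1819 = 11.79 V.
I_L = V_out / R_L = 11.79 / 13.4 kΩ = 0.880 mA.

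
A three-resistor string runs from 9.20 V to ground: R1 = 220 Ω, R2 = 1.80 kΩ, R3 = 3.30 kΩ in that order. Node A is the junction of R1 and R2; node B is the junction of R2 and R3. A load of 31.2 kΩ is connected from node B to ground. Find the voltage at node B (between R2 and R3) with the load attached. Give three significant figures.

At node B, R3 is in parallel with the load: R3‖R_L = 2984 Ω.
Below node A the resistance is R2 + (R3‖R_L) = 4784 Ω, so V_A = 9.20 × 4784/5004 = 8.796 V.
Then V_B = V_A × (R3‖R_L)/(R2 + R3‖R_L) = 8.796 × 2984/4784 = 5.49 V.

V ≈ 5.49 V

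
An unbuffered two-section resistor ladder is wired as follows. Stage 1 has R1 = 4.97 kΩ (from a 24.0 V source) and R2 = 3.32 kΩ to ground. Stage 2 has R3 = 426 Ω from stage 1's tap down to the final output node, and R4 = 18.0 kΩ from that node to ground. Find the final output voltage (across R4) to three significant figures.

V_out ≈ 8.47 V

Stage 2 presents R3+R4 = 18430 Ω as a load on stage 1's tap.
Stage 1's lower leg becomes R2‖(R3+R4) = 2813 Ω, so V_mid = 24.0 × 2813/7783 = 8.675 V.
Stage 2 is itself unloaded: V_out = V_mid × R4/(R3+R4) = 8.675 × 18000/18430 = 8.47 V.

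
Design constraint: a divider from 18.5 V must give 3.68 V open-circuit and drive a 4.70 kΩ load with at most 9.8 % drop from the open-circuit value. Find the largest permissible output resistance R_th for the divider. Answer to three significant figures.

Loading drop = R_th/(R_th + R_L) ≤ 0.0980, so R_th ≤ R_L · ε/(1−ε) = 4.70 kΩ × 0.0980/0.9020 = 511 Ω.

R_th ≤ 511 Ω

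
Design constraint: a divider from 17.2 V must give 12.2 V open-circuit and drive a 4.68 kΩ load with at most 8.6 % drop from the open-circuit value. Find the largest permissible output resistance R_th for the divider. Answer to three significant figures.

R_th ≤ 440 Ω

Loading drop = R_th/(R_th + R_L) ≤ 0.0860, so R_th ≤ R_L · ε/(1−ε) = 4.68 kΩ × 0.0860/0.9140 = 440 Ω.
(Any R1, R2 with R2/(R1+R2) = 0.709 and R1‖R2 ≤ 440 Ω will meet the spec.)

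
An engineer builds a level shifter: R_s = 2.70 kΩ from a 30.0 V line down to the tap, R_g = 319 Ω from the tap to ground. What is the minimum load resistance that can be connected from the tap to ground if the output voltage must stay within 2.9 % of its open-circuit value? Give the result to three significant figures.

Output resistance R_th = R_s‖R_g = (2700 × 319)/3019 = 285.3 Ω.
The fractional drop is R_th/(R_th + R_L); requiring this ≤ 0.0290 gives R_L ≥ R_th(1/0.0290 − 1) = 285.3 × 33.48 = 9.55 kΩ.

R_L(min) ≈ 9.55 kΩ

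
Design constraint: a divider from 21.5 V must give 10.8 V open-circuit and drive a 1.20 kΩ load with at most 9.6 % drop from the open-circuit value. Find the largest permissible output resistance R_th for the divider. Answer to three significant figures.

Loading drop = R_th/(R_th + R_L) ≤ 0.0960, so R_th ≤ R_L · ε/(1−ε) = 1.20 kΩ × 0.0960/0.9040 = 127 Ω.
(Any R1, R2 with R2/(R1+R2) = 0.502 and R1‖R2 ≤ 127 Ω will meet the spec.)

R_th ≤ 127 Ω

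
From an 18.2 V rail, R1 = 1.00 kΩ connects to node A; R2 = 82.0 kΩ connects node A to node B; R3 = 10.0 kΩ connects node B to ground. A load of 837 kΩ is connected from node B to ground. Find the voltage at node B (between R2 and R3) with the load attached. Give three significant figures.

At node B, R3 is in parallel with the load: R3‖R_L = 9.882 kΩ.
Below node A the resistance is R2 + (R3‖R_L) = 91.88 kΩ, so V_A = 18.2 × 91.88/92.88 = 18.00 V.
Then V_B = V_A × (R3‖R_L)/(R2 + R3‖R_L) = 18.00 × 9.882/91.88 = 1.94 V.

V ≈ 1.94 V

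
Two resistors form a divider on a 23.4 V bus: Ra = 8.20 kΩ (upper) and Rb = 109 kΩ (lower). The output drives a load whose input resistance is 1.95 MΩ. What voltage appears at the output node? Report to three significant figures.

V_out ≈ 21.7 V

The load sits in parallel with Rb: Rb‖R_L = (109 × 1950) / (109 + 1950) = 103.2 kΩ.
V_out = 23.4 × 103.2 / (8.20 + 103.2) = 23.4 × 103.2/111.4 = 21.7 V.
(Unloaded it would have been 21.8 V.)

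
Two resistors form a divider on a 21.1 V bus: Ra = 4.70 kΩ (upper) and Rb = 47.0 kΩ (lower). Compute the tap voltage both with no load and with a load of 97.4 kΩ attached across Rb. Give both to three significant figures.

Unloaded: 19.2 V; loaded: 18.4 V

Open-circuit: V = 21.1 × 47.0/(4.70 + 47.0) = 19.2 V.
With the load, Rb becomes Rb‖R_L = 31.70 kΩ, so V = 21.1 × 31.70/36.40 = 18.4 V.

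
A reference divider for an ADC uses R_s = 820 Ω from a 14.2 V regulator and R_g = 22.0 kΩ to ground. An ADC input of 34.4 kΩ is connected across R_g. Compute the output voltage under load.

The load sits in parallel with R_g: R_g‖R_L = (22000 × 34400) / (22000 + 34400) = 13420 Ω.
V_out = 14.2 × 13420 / (820 + 13420) = 14.2 × 13420/14240 = 13.4 V.

V_out ≈ 13.4 V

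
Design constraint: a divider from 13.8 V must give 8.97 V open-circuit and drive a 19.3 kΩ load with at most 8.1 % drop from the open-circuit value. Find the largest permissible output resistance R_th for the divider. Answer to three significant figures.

R_th ≤ 1.70 kΩ

Loading drop = R_th/(R_th + R_L) ≤ 0.0810, so R_th ≤ R_L · ε/(1−ε) = 19.3 kΩ × 0.0810/0.9190 = 1.70 kΩ.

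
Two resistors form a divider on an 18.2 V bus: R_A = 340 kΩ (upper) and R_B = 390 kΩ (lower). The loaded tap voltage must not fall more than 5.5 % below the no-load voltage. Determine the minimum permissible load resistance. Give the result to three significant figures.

R_L(min) ≈ 3.12 MΩ

Output resistance R_th = R_A‖R_B = (340 × 390)/730.0 = 181.6 kΩ.
The fractional drop is R_th/(R_th + R_L); requiring this ≤ 0.0550 gives R_L ≥ R_th(1/0.0550 − 1) = 181.6 × 17.18 = 3.12 MΩ.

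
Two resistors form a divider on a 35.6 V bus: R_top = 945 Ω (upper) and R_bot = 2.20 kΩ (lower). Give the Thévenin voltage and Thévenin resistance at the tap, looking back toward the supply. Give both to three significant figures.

V_th = 24.9 V, R_th = 661 Ω

V_th is the open-circuit tap voltage: 35.6 × 2200/(945 + 2200) = 24.9 V.
With the supply zeroed, R_top and R_bot appear in parallel from the tap: R_th = R_top‖R_bot = (945 × 2200)/3145 = 661 Ω.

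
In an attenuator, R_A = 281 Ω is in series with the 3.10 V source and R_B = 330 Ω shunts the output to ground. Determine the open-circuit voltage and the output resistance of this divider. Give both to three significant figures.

V_th is the open-circuit tap voltage: 3.10 × 330/(281 + 330) = 1.67 V.
With the supply zeroed, R_A and R_B appear in parallel from the tap: R_th = R_A‖R_B = (281 × 330)/611.0 = 152 Ω.

V_th = 1.67 V, R_th = 152 Ω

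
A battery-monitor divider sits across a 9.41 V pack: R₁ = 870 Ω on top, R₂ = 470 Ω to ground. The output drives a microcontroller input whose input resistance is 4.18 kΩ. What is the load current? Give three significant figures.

R₂‖R_L = 422.5 Ω; V_out = 9.41 × 422.5/1292 = 3.076 V.
I_L = V_out / R_L = 3.076 / 4.18 kΩ = 0.736 mA.

I_L ≈ 0.736 mA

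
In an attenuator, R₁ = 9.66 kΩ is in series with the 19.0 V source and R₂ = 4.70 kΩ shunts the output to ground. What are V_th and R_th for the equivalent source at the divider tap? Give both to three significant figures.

V_th = 6.22 V, R_th = 3.16 kΩ

V_th is the open-circuit tap voltage: 19.0 × 4.70/(9.66 + 4.70) = 6.22 V.
With the supply zeroed, R₁ and R₂ appear in parallel from the tap: R_th = R₁‖R₂ = (9.66 × 4.70)/14.36 = 3.16 kΩ.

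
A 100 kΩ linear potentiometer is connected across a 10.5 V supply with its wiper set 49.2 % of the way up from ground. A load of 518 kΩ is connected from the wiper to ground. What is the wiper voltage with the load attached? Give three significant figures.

V ≈ 4.93 V

The wiper splits the pot into (1−α)R = 50.80 kΩ above and αR = 49.20 kΩ below.
Lower section ‖ load = 44.93 kΩ.
V_wiper = 10.5 × 44.93/(50.80 + 44.93) = 4.93 V.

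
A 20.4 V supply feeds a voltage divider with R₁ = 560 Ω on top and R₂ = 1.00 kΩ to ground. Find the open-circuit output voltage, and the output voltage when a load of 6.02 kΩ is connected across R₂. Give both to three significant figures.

Open-circuit: V = 20.4 × 1000/(560 + 1000) = 13.1 V.
With the load, R₂ becomes R₂‖R_L = 857.5 Ω, so V = 20.4 × 857.5/1418 = 12.3 V.

Unloaded: 13.1 V; loaded: 12.3 V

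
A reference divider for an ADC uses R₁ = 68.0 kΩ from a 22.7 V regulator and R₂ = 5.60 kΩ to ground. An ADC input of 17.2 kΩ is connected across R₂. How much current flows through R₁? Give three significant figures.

I ≈ 0.314 mA

R₂‖R_L = 4.225 kΩ, so the source sees R₁ + R₂‖R_L = 72.22 kΩ.
I = 22.7 V / 72.22 kΩ = 0.314 mA.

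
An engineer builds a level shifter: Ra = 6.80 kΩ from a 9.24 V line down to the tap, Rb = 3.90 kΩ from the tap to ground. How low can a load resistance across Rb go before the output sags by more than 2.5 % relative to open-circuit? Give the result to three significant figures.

Output resistance R_th = Ra‖Rb = (6.80 × 3.90)/10.70 = 2.479 kΩ.
The fractional drop is R_th/(R_th + R_L); requiring this ≤ 0.0250 gives R_L ≥ R_th(1/0.0250 − 1) = 2.479 × 39.00 = 96.7 kΩ.

R_L(min) ≈ 96.7 kΩ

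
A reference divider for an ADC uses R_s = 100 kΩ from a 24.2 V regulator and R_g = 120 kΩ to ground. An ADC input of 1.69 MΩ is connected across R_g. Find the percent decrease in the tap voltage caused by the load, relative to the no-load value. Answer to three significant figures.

3.13 %

The divider's output (Thévenin) resistance is R_s‖R_g = 54.55 kΩ.
Fractional drop under load = R_th/(R_th + R_L) = 54.55 / (54.55 + 1690) = 0.03127.
So the output falls by 3.13 %.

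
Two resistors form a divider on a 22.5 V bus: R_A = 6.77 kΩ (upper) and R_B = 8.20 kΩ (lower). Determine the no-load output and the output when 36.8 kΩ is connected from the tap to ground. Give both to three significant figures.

Open-circuit: V = 22.5 × 8.20/(6.77 + 8.20) = 12.3 V.
With the load, R_B becomes R_B‖R_L = 6.706 kΩ, so V = 22.5 × 6.706/13.48 = 11.2 V.

Unloaded: 12.3 V; loaded: 11.2 V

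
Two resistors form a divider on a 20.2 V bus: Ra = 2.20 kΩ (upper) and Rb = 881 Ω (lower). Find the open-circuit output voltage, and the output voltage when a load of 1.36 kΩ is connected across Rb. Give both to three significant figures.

Unloaded: 5.78 V; loaded: 3.95 V

Open-circuit: V = 20.2 × 881/(2200 + 881) = 5.78 V.
With the load, Rb becomes Rb‖R_L = 534.7 Ω, so V = 20.2 × 534.7/2735 = 3.95 V.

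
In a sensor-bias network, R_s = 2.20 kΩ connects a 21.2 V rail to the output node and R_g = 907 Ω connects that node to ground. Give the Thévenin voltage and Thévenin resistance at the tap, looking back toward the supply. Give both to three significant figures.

V_th = 6.19 V, R_th = 642 Ω

V_th is the open-circuit tap voltage: 21.2 × 907/(2200 + 907) = 6.19 V.
With the supply zeroed, R_s and R_g appear in parallel from the tap: R_th = R_s‖R_g = (2200 × 907)/3107 = 642 Ω.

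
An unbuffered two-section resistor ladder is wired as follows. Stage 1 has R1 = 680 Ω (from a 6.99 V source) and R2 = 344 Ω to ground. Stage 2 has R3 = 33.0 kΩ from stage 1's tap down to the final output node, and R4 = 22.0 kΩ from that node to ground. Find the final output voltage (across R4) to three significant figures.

V_out ≈ 0.935 V

Stage 2 presents R3+R4 = 55000 Ω as a load on stage 1's tap.
Stage 1's lower leg becomes R2‖(R3+R4) = 341.9 Ω, so V_mid = 6.99 × 341.9/1022 = 2.338 V.
Stage 2 is itself unloaded: V_out = V_mid × R4/(R3+R4) = 2.338 × 22000/55000 = 0.935 V.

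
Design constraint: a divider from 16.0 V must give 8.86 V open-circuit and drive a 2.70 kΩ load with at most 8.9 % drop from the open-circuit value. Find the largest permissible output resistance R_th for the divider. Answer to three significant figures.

R_th ≤ 264 Ω

Loading drop = R_th/(R_th + R_L) ≤ 0.0890, so R_th ≤ R_L · ε/(1−ε) = 2.70 kΩ × 0.0890/0.9110 = 264 Ω.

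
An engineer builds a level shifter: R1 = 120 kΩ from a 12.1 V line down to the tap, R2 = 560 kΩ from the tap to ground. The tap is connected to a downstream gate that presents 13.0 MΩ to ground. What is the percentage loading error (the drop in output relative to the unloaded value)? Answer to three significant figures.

The divider's output (Thévenin) resistance is R1‖R2 = 98.82 kΩ.
Fractional drop under load = R_th/(R_th + R_L) = 98.82 / (98.82 + 13000) = 0.007544.
So the output falls by 0.754 %.

0.754 %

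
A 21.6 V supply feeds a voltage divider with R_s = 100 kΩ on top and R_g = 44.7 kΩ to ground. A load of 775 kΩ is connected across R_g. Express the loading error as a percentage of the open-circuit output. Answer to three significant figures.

The divider's output (Thévenin) resistance is R_s‖R_g = 30.89 kΩ.
Fractional drop under load = R_th/(R_th + R_L) = 30.89 / (30.89 + 775) = 0.03833.
So the output falls by 3.83 %.

3.83 %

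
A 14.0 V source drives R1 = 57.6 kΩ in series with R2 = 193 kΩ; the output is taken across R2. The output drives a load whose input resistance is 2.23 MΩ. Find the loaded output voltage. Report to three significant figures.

V_out ≈ 10.6 V

The load sits in parallel with R2: R2‖R_L = (193 × 2230) / (193 + 2230) = 177.6 kΩ.
V_out = 14.0 × 177.6 / (57.6 + 177.6) = 14.0 × 177.6/235.2 = 10.6 V.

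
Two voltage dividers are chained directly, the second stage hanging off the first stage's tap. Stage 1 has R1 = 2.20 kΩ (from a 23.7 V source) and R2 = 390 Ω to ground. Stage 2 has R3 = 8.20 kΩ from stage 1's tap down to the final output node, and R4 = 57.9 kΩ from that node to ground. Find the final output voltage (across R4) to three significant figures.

V_out ≈ 3.11 V

Stage 2 presents R3+R4 = 66100 Ω as a load on stage 1's tap.
Stage 1's lower leg becomes R2‖(R3+R4) = 387.7 Ω, so V_mid = 23.7 × 387.7/2588 = 3.551 V.
Stage 2 is itself unloaded: V_out = V_mid × R4/(R3+R4) = 3.551 × 57900/66100 = 3.11 V.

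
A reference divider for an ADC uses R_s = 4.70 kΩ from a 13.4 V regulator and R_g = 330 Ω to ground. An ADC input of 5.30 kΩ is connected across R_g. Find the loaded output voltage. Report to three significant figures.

The load sits in parallel with R_g: R_g‖R_L = (330 × 5300) / (330 + 5300) = 310.7 Ω.
V_out = 13.4 × 310.7 / (4700 + 310.7) = 13.4 × 310.7/5011 = 0.831 V.

V_out ≈ 0.831 V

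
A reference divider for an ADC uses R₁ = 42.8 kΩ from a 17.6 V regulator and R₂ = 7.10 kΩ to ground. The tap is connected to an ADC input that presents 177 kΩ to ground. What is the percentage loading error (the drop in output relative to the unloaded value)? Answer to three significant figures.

3.33 %

The divider's output (Thévenin) resistance is R₁‖R₂ = 6.090 kΩ.
Fractional drop under load = R_th/(R_th + R_L) = 6.090 / (6.090 + 177) = 0.03326.
So the output falls by 3.33 %.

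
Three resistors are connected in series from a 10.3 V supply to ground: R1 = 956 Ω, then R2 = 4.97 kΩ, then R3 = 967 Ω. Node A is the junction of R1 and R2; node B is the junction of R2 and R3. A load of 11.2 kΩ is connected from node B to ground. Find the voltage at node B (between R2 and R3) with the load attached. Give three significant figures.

V ≈ 1.35 V

At node B, R3 is in parallel with the load: R3‖R_L = 890.1 Ω.
Below node A the resistance is R2 + (R3‖R_L) = 5860 Ω, so V_A = 10.3 × 5860/6816 = 8.855 V.
Then V_B = V_A × (R3‖R_L)/(R2 + R3‖R_L) = 8.855 × 890.1/5860 = 1.35 V.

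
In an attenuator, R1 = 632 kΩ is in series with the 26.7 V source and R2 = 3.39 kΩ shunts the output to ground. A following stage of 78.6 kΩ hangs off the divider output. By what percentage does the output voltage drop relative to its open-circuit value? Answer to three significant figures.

The divider's output (Thévenin) resistance is R1‖R2 = 3.372 kΩ.
Fractional drop under load = R_th/(R_th + R_L) = 3.372 / (3.372 + 78.6) = 0.04113.
So the output falls by 4.11 %.

4.11 %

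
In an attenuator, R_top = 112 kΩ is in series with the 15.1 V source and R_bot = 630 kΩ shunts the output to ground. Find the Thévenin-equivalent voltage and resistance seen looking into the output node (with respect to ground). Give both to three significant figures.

V_th = 12.8 V, R_th = 95.1 kΩ

V_th is the open-circuit tap voltage: 15.1 × 630/(112 + 630) = 12.8 V.
With the supply zeroed, R_top and R_bot appear in parallel from the tap: R_th = R_top‖R_bot = (112 × 630)/742.0 = 95.1 kΩ.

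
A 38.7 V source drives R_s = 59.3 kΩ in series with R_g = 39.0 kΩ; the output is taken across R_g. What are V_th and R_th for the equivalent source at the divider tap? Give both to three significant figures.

V_th = 15.4 V, R_th = 23.5 kΩ

V_th is the open-circuit tap voltage: 38.7 × 39.0/(59.3 + 39.0) = 15.4 V.
With the supply zeroed, R_s and R_g appear in parallel from the tap: R_th = R_s‖R_g = (59.3 × 39.0)/98.30 = 23.5 kΩ.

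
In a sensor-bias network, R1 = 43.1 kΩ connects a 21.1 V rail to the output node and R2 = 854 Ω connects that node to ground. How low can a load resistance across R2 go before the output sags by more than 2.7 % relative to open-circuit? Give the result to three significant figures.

Output resistance R_th = R1‖R2 = (43100 × 854)/43950 = 837.4 Ω.
The fractional drop is R_th/(R_th + R_L); requiring this ≤ 0.0270 gives R_L ≥ R_th(1/0.0270 − 1) = 837.4 × 36.04 = 30.2 kΩ.

R_L(min) ≈ 30.2 kΩ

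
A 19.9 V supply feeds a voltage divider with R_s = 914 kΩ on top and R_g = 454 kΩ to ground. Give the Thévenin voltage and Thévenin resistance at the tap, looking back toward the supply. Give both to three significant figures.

V_th is the open-circuit tap voltage: 19.9 × 454/(914 + 454) = 6.60 V.
With the supply zeroed, R_s and R_g appear in parallel from the tap: R_th = R_s‖R_g = (914 × 454)/1368 = 303 kΩ.

V_th = 6.60 V, R_th = 303 kΩ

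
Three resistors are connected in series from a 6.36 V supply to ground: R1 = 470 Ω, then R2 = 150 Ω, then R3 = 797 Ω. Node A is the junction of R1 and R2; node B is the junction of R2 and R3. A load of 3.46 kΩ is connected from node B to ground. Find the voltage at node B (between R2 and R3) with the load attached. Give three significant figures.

V ≈ 3.25 V

At node B, R3 is in parallel with the load: R3‖R_L = 647.8 Ω.
Below node A the resistance is R2 + (R3‖R_L) = 797.8 Ω, so V_A = 6.36 × 797.8/1268 = 4.002 V.
Then V_B = V_A × (R3‖R_L)/(R2 + R3‖R_L) = 4.002 × 647.8/797.8 = 3.25 V.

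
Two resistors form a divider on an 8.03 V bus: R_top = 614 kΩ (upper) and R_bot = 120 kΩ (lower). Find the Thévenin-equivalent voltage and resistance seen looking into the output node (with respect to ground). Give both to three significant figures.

V_th = 1.31 V, R_th = 100 kΩ

V_th is the open-circuit tap voltage: 8.03 × 120/(614 + 120) = 1.31 V.
With the supply zeroed, R_top and R_bot appear in parallel from the tap: R_th = R_top‖R_bot = (614 × 120)/734.0 = 100 kΩ.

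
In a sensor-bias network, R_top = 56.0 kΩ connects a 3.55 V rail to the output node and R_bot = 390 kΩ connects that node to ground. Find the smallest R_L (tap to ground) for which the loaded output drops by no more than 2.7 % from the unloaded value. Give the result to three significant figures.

Output resistance R_th = R_top‖R_bot = (56.0 × 390)/446.0 = 48.97 kΩ.
The fractional drop is R_th/(R_th + R_L); requiring this ≤ 0.0270 gives R_L ≥ R_th(1/0.0270 − 1) = 48.97 × 36.04 = 1.76 MΩ.

R_L(min) ≈ 1.76 MΩ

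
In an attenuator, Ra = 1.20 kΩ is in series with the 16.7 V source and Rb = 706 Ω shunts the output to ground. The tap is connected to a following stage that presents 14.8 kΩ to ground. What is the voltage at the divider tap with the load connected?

V_out ≈ 6.01 V

The load sits in parallel with Rb: Rb‖R_L = (706 × 14800) / (706 + 14800) = 673.9 Ω.
V_out = 16.7 × 673.9 / (1200 + 673.9) = 16.7 × 673.9/1874 = 6.01 V.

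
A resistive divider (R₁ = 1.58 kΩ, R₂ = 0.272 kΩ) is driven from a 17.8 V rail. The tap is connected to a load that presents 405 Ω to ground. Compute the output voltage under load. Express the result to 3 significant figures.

V_out ≈ 1.66 V

The load sits in parallel with R₂: R₂‖R_L = (272 × 405) / (272 + 405) = 162.7 Ω.
V_out = 17.8 × 162.7 / (1580 + 162.7) = 17.8 × 162.7/1743 = 1.66 V.
(Unloaded it would have been 2.61 V.)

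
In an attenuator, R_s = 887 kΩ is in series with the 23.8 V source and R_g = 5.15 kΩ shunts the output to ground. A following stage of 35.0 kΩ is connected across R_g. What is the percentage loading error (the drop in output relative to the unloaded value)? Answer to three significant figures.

12.8 %

The divider's output (Thévenin) resistance is R_s‖R_g = 5.120 kΩ.
Fractional drop under load = R_th/(R_th + R_L) = 5.120 / (5.120 + 35.0) = 0.1276.
So the output falls by 12.8 %.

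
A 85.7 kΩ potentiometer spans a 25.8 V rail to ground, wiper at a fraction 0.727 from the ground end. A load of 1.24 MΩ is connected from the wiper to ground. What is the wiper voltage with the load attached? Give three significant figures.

The wiper splits the pot into (1−α)R = 23.40 kΩ above and αR = 62.30 kΩ below.
Lower section ‖ load = 59.32 kΩ.
V_wiper = 25.8 × 59.32/(23.40 + 59.32) = 18.5 V.

V ≈ 18.5 V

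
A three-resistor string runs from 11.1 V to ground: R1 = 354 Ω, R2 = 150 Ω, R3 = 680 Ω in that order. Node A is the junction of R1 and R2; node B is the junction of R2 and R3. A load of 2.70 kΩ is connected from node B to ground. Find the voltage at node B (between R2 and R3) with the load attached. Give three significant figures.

V ≈ 5.76 V

At node B, R3 is in parallel with the load: R3‖R_L = 543.2 Ω.
Below node A the resistance is R2 + (R3‖R_L) = 693.2 Ω, so V_A = 11.1 × 693.2/1047 = 7.348 V.
Then V_B = V_A × (R3‖R_L)/(R2 + R3‖R_L) = 7.348 × 543.2/693.2 = 5.76 V.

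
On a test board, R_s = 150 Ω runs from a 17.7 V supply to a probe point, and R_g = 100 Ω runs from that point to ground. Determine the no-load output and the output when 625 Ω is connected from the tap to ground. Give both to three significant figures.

Open-circuit: V = 17.7 × 100/(150 + 100) = 7.08 V.
With the load, R_g becomes R_g‖R_L = 86.21 Ω, so V = 17.7 × 86.21/236.2 = 6.46 V.

Unloaded: 7.08 V; loaded: 6.46 V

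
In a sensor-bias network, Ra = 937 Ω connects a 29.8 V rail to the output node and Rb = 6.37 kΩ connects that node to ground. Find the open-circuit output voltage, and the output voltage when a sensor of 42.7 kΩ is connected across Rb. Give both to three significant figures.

Open-circuit: V = 29.8 × 6370/(937 + 6370) = 26.0 V.
With the load, Rb becomes Rb‖R_L = 5543 Ω, so V = 29.8 × 5543/6480 = 25.5 V.

Unloaded: 26.0 V; loaded: 25.5 V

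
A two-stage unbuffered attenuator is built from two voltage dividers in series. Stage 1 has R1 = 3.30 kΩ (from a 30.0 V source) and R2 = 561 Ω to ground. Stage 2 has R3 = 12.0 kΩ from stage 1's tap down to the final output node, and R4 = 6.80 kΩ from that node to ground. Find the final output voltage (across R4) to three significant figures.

V_out ≈ 1.54 V

Stage 2 presents R3+R4 = 18800 Ω as a load on stage 1's tap.
Stage 1's lower leg becomes R2‖(R3+R4) = 544.7 Ω, so V_mid = 30.0 × 544.7/3845 = 4.251 V.
Stage 2 is itself unloaded: V_out = V_mid × R4/(R3+R4) = 4.251 × 6800/18800 = 1.54 V.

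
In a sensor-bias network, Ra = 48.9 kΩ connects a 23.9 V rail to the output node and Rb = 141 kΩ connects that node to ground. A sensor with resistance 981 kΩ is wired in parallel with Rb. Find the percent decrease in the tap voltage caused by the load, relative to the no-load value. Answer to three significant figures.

The divider's output (Thévenin) resistance is Ra‖Rb = 36.31 kΩ.
Fractional drop under load = R_th/(R_th + R_L) = 36.31 / (36.31 + 981) = 0.03569.
So the output falls by 3.57 %.

3.57 %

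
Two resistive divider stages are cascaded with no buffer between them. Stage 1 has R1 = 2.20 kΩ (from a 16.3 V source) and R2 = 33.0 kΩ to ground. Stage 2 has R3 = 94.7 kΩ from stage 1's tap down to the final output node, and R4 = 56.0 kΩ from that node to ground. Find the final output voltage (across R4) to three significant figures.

Stage 2 presents R3+R4 = 150.7 kΩ as a load on stage 1's tap.
Stage 1's lower leg becomes R2‖(R3+R4) = 27.07 kΩ, so V_mid = 16.3 × 27.07/29.27 = 15.07 V.
Stage 2 is itself unloaded: V_out = V_mid × R4/(R3+R4) = 15.07 × 56.0/150.7 = 5.60 V.

V_out ≈ 5.60 V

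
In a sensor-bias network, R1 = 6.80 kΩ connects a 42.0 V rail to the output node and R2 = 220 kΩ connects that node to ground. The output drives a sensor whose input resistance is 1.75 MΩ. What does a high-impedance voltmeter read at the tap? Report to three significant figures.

The load sits in parallel with R2: R2‖R_L = (220 × 1750) / (220 + 1750) = 195.4 kΩ.
V_out = 42.0 × 195.4 / (6.80 + 195.4) = 42.0 × 195.4/202.2 = 40.6 V.

V_out ≈ 40.6 V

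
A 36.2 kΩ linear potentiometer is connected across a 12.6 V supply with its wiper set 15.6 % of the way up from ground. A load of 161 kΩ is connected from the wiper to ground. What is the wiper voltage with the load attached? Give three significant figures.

V ≈ 1.91 V

The wiper splits the pot into (1−α)R = 30.55 kΩ above and αR = 5.647 kΩ below.
Lower section ‖ load = 5.456 kΩ.
V_wiper = 12.6 × 5.456/(30.55 + 5.456) = 1.91 V.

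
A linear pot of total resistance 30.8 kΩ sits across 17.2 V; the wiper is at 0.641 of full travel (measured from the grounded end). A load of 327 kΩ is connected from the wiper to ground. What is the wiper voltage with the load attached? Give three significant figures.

V ≈ 10.8 V

The wiper splits the pot into (1−α)R = 11.06 kΩ above and αR = 19.74 kΩ below.
Lower section ‖ load = 18.62 kΩ.
V_wiper = 17.2 × 18.62/(11.06 + 18.62) = 10.8 V.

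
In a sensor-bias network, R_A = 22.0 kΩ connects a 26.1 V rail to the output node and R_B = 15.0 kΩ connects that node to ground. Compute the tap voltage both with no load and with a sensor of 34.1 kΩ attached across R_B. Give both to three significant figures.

Unloaded: 10.6 V; loaded: 8.39 V

Open-circuit: V = 26.1 × 15.0/(22.0 + 15.0) = 10.6 V.
With the load, R_B becomes R_B‖R_L = 10.42 kΩ, so V = 26.1 × 10.42/32.42 = 8.39 V.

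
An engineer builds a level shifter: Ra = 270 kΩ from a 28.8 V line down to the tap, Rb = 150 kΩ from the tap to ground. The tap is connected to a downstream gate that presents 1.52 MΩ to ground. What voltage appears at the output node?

The load sits in parallel with Rb: Rb‖R_L = (150 × 1520) / (150 + 1520) = 136.5 kΩ.
V_out = 28.8 × 136.5 / (270 + 136.5) = 28.8 × 136.5/406.5 = 9.67 V.

V_out ≈ 9.67 V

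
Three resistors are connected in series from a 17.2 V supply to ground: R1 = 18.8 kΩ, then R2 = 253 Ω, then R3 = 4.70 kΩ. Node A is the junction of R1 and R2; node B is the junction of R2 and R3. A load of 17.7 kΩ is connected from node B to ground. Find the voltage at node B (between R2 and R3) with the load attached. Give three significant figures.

At node B, R3 is in parallel with the load: R3‖R_L = 3714 Ω.
Below node A the resistance is R2 + (R3‖R_L) = 3967 Ω, so V_A = 17.2 × 3967/22770 = 2.997 V.
Then V_B = V_A × (R3‖R_L)/(R2 + R3‖R_L) = 2.997 × 3714/3967 = 2.81 V.

V ≈ 2.81 V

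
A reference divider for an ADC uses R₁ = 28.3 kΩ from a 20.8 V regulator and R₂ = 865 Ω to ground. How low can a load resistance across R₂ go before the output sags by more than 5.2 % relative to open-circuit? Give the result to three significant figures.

R_L(min) ≈ 15.3 kΩ

Output resistance R_th = R₁‖R₂ = (28300 × 865)/29160 = 839.3 Ω.
The fractional drop is R_th/(R_th + R_L); requiring this ≤ 0.0520 gives R_L ≥ R_th(1/0.0520 − 1) = 839.3 × 18.23 = 15.3 kΩ.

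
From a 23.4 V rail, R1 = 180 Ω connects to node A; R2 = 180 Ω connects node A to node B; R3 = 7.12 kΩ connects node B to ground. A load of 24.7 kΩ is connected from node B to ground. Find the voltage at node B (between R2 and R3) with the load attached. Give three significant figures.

At node B, R3 is in parallel with the load: R3‖R_L = 5527 Ω.
Below node A the resistance is R2 + (R3‖R_L) = 5707 Ω, so V_A = 23.4 × 5707/5887 = 22.68 V.
Then V_B = V_A × (R3‖R_L)/(R2 + R3‖R_L) = 22.68 × 5527/5707 = 22.0 V.

V ≈ 22.0 V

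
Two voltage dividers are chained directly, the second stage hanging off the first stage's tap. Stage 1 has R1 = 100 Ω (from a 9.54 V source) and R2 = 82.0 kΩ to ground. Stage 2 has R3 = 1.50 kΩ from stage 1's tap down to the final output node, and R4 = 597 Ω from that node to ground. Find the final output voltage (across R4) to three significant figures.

V_out ≈ 2.59 V

Stage 2 presents R3+R4 = 2097 Ω as a load on stage 1's tap.
Stage 1's lower leg becomes R2‖(R3+R4) = 2045 Ω, so V_mid = 9.54 × 2045/2145 = 9.095 V.
Stage 2 is itself unloaded: V_out = V_mid × R4/(R3+R4) = 9.095 × 597/2097 = 2.59 V.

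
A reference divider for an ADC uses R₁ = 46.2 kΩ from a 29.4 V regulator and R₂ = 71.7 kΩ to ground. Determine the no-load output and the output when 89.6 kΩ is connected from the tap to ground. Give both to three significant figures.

Open-circuit: V = 29.4 × 71.7/(46.2 + 71.7) = 17.9 V.
With the load, R₂ becomes R₂‖R_L = 39.83 kΩ, so V = 29.4 × 39.83/86.03 = 13.6 V.

Unloaded: 17.9 V; loaded: 13.6 V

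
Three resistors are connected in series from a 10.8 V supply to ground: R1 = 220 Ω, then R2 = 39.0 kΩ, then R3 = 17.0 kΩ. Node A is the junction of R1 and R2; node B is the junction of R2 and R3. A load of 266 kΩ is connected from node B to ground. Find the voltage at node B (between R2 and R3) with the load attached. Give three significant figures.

V ≈ 3.13 V

At node B, R3 is in parallel with the load: R3‖R_L = 15980 Ω.
Below node A the resistance is R2 + (R3‖R_L) = 54980 Ω, so V_A = 10.8 × 54980/55200 = 10.76 V.
Then V_B = V_A × (R3‖R_L)/(R2 + R3‖R_L) = 10.76 × 15980/54980 = 3.13 V.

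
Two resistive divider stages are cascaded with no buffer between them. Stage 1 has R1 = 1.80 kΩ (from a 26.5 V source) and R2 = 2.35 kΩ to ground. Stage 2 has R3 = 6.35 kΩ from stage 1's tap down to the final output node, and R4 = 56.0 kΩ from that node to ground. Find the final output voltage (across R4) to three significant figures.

V_out ≈ 13.3 V

Stage 2 presents R3+R4 = 62.35 kΩ as a load on stage 1's tap.
Stage 1's lower leg becomes R2‖(R3+R4) = 2.265 kΩ, so V_mid = 26.5 × 2.265/4.065 = 14.76 V.
Stage 2 is itself unloaded: V_out = V_mid × R4/(R3+R4) = 14.76 × 56.0/62.35 = 13.3 V.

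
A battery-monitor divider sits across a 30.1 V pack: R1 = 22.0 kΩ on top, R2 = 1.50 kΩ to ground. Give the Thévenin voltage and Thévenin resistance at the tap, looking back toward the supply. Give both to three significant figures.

V_th = 1.92 V, R_th = 1.40 kΩ

V_th is the open-circuit tap voltage: 30.1 × 1.50/(22.0 + 1.50) = 1.92 V.
With the supply zeroed, R1 and R2 appear in parallel from the tap: R_th = R1‖R2 = (22.0 × 1.50)/23.50 = 1.40 kΩ.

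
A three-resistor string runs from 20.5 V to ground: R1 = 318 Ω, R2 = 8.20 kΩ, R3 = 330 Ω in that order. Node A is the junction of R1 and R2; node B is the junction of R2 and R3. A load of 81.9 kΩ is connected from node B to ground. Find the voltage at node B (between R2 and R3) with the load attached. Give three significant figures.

V ≈ 0.762 V

At node B, R3 is in parallel with the load: R3‖R_L = 328.7 Ω.
Below node A the resistance is R2 + (R3‖R_L) = 8529 Ω, so V_A = 20.5 × 8529/8847 = 19.76 V.
Then V_B = V_A × (R3‖R_L)/(R2 + R3‖R_L) = 19.76 × 328.7/8529 = 0.762 V.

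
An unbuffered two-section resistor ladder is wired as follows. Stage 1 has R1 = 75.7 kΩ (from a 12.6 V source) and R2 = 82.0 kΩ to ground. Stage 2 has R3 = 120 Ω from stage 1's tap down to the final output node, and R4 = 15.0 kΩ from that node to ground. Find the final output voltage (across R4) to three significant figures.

Stage 2 presents R3+R4 = 15120 Ω as a load on stage 1's tap.
Stage 1's lower leg becomes R2‖(R3+R4) = 12770 Ω, so V_mid = 12.6 × 12770/88470 = 1.818 V.
Stage 2 is itself unloaded: V_out = V_mid × R4/(R3+R4) = 1.818 × 15000/15120 = 1.80 V.

V_out ≈ 1.80 V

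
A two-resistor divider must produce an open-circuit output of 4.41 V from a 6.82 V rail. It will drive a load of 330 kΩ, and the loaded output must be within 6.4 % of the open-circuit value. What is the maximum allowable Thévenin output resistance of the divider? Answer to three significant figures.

Loading drop = R_th/(R_th + R_L) ≤ 0.0640, so R_th ≤ R_L · ε/(1−ε) = 330 kΩ × 0.0640/0.9360 = 22.6 kΩ.
(Any R1, R2 with R2/(R1+R2) = 0.647 and R1‖R2 ≤ 22.6 kΩ will meet the spec.)

R_th ≤ 22.6 kΩ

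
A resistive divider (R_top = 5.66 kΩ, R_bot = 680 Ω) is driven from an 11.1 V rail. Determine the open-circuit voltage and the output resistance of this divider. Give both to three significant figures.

V_th is the open-circuit tap voltage: 11.1 × 680/(5660 + 680) = 1.19 V.
With the supply zeroed, R_top and R_bot appear in parallel from the tap: R_th = R_top‖R_bot = (5660 × 680)/6340 = 607 Ω.

V_th = 1.19 V, R_th = 607 Ω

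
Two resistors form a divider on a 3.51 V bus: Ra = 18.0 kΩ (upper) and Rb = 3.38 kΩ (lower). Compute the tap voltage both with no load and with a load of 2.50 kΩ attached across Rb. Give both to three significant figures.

Open-circuit: V = 3.51 × 3.38/(18.0 + 3.38) = 0.555 V.
With the load, Rb becomes Rb‖R_L = 1.437 kΩ, so V = 3.51 × 1.437/19.44 = 0.260 V.

Unloaded: 0.555 V; loaded: 0.260 V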